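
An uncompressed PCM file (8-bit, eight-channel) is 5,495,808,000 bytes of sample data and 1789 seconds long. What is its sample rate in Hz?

Bytes = sample_rate × seconds × bytes_per_sample × channels.
sample_rate = 5,495,808,000 / (1,789 × 1 × 8) = 5,495,808,000 / 14,312 = 384,000 Hz.

384,000 Hz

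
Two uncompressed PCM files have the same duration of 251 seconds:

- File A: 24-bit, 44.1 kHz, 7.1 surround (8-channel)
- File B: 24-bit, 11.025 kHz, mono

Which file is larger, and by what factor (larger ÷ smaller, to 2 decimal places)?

File A, by a factor of 32.00

File A: 44,100 × 3 × 8 = 1,058,400 bytes/s.
File B: 11,025 × 3 × 1 = 33,075 bytes/s.
File A is larger; ratio = 265,658,400 / 8,301,825 = 32.00.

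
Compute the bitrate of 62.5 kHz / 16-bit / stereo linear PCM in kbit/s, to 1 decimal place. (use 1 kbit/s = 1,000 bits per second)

Bit rate = 62,500 × 16 × 2 = 2,000,000 bits/s.
= 2000.0 kbit/s.

2000.0 kbit/s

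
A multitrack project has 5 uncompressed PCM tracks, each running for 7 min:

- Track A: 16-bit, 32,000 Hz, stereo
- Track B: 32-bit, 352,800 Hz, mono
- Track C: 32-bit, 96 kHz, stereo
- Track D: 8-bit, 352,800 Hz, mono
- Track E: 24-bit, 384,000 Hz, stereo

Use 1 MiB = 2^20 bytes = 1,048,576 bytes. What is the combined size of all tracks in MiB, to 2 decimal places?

1988.30 MiB

7 min = 420 s.
Track A: 32,000 × 420 × 2 × 2 = 53,760,000 bytes.
Track B: 352,800 × 420 × 4 × 1 = 592,704,000 bytes.
Track C: 96,000 × 420 × 4 × 2 = 322,560,000 bytes.
Track D: 352,800 × 420 × 1 × 1 = 148,176,000 bytes.
Track E: 384,000 × 420 × 3 × 2 = 967,680,000 bytes.
Total = 2,084,880,000 bytes = 1988.30 MiB.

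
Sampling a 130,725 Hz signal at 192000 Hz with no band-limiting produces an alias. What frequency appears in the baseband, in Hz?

Nyquist = 192,000/2 = 96,000 Hz; 130,725 Hz exceeds it.
Alias = |130,725 − 1×192,000| = |130,725 − 192,000| = 61,275 Hz.

61,275 Hz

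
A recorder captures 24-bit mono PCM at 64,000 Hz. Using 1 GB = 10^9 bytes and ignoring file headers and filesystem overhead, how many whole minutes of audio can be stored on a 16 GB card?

Uncompressed byte rate = 64,000 × 3 × 1 = 192,000 bytes/s.
Capacity = 16 × 1,000,000,000 = 16,000,000,000 bytes.
16,000,000,000 / 192,000 ≈ 83333.33 s → 1,388 minutes.

1,388 minutes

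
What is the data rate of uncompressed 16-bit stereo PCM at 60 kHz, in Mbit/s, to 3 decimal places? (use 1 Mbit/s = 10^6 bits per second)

1.920 Mbit/s

Bit rate = 60,000 × 16 × 2 = 1,920,000 bits/s.
= 1.920 Mbit/s.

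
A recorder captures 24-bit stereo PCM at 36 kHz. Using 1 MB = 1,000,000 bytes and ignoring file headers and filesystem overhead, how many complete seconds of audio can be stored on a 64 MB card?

Uncompressed byte rate = 36,000 × 3 × 2 = 216,000 bytes/s.
Capacity = 64 × 1,000,000 = 64,000,000 bytes.
64,000,000 / 216,000 ≈ 296.3 s → 296 seconds.

296 seconds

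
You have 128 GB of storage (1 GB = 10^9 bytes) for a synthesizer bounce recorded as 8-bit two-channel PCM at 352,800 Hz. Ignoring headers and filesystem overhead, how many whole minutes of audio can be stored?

Uncompressed byte rate = 352,800 × 1 × 2 = 705,600 bytes/s.
Capacity = 128 × 1,000,000,000 = 128,000,000,000 bytes.
128,000,000,000 / 705,600 ≈ 181405.9 s → 3,023 minutes.

3,023 minutes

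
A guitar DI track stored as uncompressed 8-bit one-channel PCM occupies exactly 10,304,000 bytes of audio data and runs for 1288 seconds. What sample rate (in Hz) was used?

Bytes = sample_rate × seconds × bytes_per_sample × channels.
sample_rate = 10,304,000 / (1,288 × 1 × 1) = 10,304,000 / 1,288 = 8,000 Hz.

8,000 Hz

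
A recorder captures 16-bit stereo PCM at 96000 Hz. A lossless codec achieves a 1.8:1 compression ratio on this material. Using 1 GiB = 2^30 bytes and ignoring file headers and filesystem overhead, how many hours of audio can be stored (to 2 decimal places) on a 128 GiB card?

Uncompressed byte rate = 96,000 × 2 × 2 = 384,000 bytes/s.
After 1.8:1 compression, effective rate ≈ 213333.33 bytes/s.
Capacity = 128 × 1,073,741,824 = 137,438,953,472 bytes.
137,438,953,472 / effective rate ≈ 644245.09 s → 178.96 hours.

178.96 hours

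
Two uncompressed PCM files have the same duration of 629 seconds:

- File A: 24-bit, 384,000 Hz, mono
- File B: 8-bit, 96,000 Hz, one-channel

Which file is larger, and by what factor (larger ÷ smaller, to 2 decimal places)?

File A: 384,000 × 3 × 1 = 1,152,000 bytes/s.
File B: 96,000 × 1 × 1 = 96,000 bytes/s.
File A is larger; ratio = 724,608,000 / 60,384,000 = 12.00.

File A, by a factor of 12.00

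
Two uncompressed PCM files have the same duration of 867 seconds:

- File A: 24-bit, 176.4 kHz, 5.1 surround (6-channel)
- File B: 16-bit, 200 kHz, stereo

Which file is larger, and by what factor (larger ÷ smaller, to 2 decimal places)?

File A, by a factor of 3.97

File A: 176,400 × 3 × 6 = 3,175,200 bytes/s.
File B: 200,000 × 2 × 2 = 800,000 bytes/s.
File A is larger; ratio = 2,752,898,400 / 693,600,000 = 3.97.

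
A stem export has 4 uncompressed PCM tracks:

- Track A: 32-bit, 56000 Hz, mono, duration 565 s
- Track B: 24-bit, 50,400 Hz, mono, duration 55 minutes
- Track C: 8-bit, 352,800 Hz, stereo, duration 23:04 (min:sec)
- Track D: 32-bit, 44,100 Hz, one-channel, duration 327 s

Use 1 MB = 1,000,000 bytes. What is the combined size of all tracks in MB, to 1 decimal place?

Track A: 56,000 × 565 × 4 × 1 = 126,560,000 bytes.
Track B: 55 minutes = 3,300 s; 50,400 × 3,300 × 3 × 1 = 498,960,000 bytes.
Track C: 23:04 (min:sec) = 1,384 s; 352,800 × 1,384 × 1 × 2 = 976,550,400 bytes.
Track D: 44,100 × 327 × 4 × 1 = 57,682,800 bytes.
Total = 1,659,753,200 bytes = 1659.8 MB.

1659.8 MB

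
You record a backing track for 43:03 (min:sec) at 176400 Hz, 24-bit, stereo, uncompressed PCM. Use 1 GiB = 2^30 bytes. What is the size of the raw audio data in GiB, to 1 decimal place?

2.5 GiB

Duration = 43:03 (min:sec) = 2,583 s.
Bytes = 176,400 samples/s × 2,583 s × 3 bytes/sample × 2 ch = 2,733,847,200 bytes.
2,733,847,200 / 1,073,741,824 = 2.5 GiB.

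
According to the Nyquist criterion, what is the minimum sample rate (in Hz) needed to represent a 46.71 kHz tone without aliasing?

93,420 Hz

Minimum sample rate = 2 × 46,710 Hz = 93,420 Hz.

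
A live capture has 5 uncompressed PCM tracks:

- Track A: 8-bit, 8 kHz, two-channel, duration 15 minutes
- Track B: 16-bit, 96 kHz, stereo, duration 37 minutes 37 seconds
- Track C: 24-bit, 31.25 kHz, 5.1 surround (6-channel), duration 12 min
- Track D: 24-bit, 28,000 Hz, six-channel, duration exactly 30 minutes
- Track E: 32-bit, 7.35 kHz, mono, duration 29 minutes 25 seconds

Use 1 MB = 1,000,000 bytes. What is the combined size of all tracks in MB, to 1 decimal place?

2245.2 MB

Track A: 15 minutes = 900 s; 8,000 × 900 × 1 × 2 = 14,400,000 bytes.
Track B: 37 minutes 37 seconds = 2,257 s; 96,000 × 2,257 × 2 × 2 = 866,688,000 bytes.
Track C: 12 min = 720 s; 31,250 × 720 × 3 × 6 = 405,000,000 bytes.
Track D: exactly 30 minutes = 1,800 s; 28,000 × 1,800 × 3 × 6 = 907,200,000 bytes.
Track E: 29 minutes 25 seconds = 1,765 s; 7,350 × 1,765 × 4 × 1 = 51,891,000 bytes.
Total = 2,245,179,000 bytes = 2245.2 MB.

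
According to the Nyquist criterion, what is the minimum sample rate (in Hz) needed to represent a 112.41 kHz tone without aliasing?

Minimum sample rate = 2 × 112,410 Hz = 224,820 Hz.

224,820 Hz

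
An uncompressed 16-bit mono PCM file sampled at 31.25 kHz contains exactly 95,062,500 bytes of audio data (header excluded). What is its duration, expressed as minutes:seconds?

Byte rate = 31,250 × 2 × 1 = 62,500 bytes/s.
Duration = 95,062,500 / 62,500 = 1,521 s.
1,521 s = 25:21.

25:21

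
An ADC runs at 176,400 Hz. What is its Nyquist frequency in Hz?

Nyquist frequency = sample rate / 2 = 176,400 / 2 = 88,200 Hz.

88,200 Hz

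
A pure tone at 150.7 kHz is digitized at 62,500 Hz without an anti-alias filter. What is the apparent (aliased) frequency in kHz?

25.7 kHz

Nyquist = 62,500/2 = 31,250 Hz; 150,700 Hz exceeds it.
Alias = |150,700 − 2×62,500| = |150,700 − 125,000| = 25,700 Hz = 25.7 kHz.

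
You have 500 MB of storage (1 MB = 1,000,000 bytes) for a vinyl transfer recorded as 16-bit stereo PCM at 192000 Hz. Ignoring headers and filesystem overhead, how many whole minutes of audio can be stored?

Uncompressed byte rate = 192,000 × 2 × 2 = 768,000 bytes/s.
Capacity = 500 × 1,000,000 = 500,000,000 bytes.
500,000,000 / 768,000 ≈ 651.04 s → 10 minutes.

10 minutes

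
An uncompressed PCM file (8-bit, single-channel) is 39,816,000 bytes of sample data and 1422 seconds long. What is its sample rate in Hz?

28,000 Hz

Bytes = sample_rate × seconds × bytes_per_sample × channels.
sample_rate = 39,816,000 / (1,422 × 1 × 1) = 39,816,000 / 1,422 = 28,000 Hz.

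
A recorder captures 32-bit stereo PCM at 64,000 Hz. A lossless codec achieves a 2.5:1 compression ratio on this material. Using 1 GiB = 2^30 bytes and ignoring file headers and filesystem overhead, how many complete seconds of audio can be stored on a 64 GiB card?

335,544 seconds

Uncompressed byte rate = 64,000 × 4 × 2 = 512,000 bytes/s.
After 2.5:1 compression, effective rate ≈ 204800 bytes/s.
Capacity = 64 × 1,073,741,824 = 68,719,476,736 bytes.
68,719,476,736 / effective rate ≈ 335544.32 s → 335,544 seconds.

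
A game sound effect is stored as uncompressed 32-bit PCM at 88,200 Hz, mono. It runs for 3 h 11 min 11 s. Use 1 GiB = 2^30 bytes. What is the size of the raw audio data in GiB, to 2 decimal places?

3.77 GiB

Duration = 3 h 11 min 11 s = 11,471 s.
Bytes = 88,200 samples/s × 11,471 s × 4 bytes/sample × 1 ch = 4,046,968,800 bytes.
4,046,968,800 / 1,073,741,824 = 3.77 GiB.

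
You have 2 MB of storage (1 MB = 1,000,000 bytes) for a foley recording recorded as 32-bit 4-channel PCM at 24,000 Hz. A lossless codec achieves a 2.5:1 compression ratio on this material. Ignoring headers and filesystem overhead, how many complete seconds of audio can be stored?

13 seconds

Uncompressed byte rate = 24,000 × 4 × 4 = 384,000 bytes/s.
After 2.5:1 compression, effective rate ≈ 153600 bytes/s.
Capacity = 2 × 1,000,000 = 2,000,000 bytes.
2,000,000 / effective rate ≈ 13.02 s → 13 seconds.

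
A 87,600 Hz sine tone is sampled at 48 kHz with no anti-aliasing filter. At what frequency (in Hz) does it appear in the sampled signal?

Nyquist = 48,000/2 = 24,000 Hz; 87,600 Hz exceeds it.
Alias = |87,600 − 2×48,000| = |87,600 − 96,000| = 8,400 Hz.

8,400 Hz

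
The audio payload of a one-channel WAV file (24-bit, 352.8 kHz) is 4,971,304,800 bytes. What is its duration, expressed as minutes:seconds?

Byte rate = 352,800 × 3 × 1 = 1,058,400 bytes/s.
Duration = 4,971,304,800 / 1,058,400 = 4,697 s.
4,697 s = 78:17.

78:17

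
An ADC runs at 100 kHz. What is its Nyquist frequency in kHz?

50 kHz

Nyquist frequency = sample rate / 2 = 100,000 / 2 = 50 kHz.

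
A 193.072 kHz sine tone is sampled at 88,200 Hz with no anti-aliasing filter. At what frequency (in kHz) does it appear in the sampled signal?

16.672 kHz

Nyquist = 88,200/2 = 44,100 Hz; 193,072 Hz exceeds it.
Alias = |193,072 − 2×88,200| = |193,072 − 176,400| = 16,672 Hz = 16.672 kHz.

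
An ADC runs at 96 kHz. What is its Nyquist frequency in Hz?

48,000 Hz

Nyquist frequency = sample rate / 2 = 96,000 / 2 = 48,000 Hz.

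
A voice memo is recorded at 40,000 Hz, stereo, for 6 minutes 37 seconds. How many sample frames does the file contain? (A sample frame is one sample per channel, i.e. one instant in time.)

15,880,000 sample frames

6 minutes 37 seconds = 397 s.
40,000 samples/s × 397 s = 15,880,000 frames.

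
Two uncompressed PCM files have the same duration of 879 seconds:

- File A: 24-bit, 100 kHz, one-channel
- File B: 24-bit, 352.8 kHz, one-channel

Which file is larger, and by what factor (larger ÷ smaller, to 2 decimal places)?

File A: 100,000 × 3 × 1 = 300,000 bytes/s.
File B: 352,800 × 3 × 1 = 1,058,400 bytes/s.
File B is larger; ratio = 930,333,600 / 263,700,000 = 3.53.

File B, by a factor of 3.53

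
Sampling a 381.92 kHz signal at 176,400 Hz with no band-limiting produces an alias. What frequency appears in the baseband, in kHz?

Nyquist = 176,400/2 = 88,200 Hz; 381,920 Hz exceeds it.
Alias = |381,920 − 2×176,400| = |381,920 − 352,800| = 29,120 Hz = 29.12 kHz.

29.12 kHz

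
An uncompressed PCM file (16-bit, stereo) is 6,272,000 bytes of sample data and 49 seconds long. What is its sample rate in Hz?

Bytes = sample_rate × seconds × bytes_per_sample × channels.
sample_rate = 6,272,000 / (49 × 2 × 2) = 6,272,000 / 196 = 32,000 Hz.

32,000 Hz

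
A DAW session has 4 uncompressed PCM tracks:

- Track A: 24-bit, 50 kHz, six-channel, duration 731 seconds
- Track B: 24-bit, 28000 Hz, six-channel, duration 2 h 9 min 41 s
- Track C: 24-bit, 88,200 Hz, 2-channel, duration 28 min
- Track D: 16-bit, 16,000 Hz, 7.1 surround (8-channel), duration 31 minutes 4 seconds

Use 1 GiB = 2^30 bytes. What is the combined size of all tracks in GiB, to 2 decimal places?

5.54 GiB

Track A: 50,000 × 731 × 3 × 6 = 657,900,000 bytes.
Track B: 2 h 9 min 41 s = 7,781 s; 28,000 × 7,781 × 3 × 6 = 3,921,624,000 bytes.
Track C: 28 min = 1,680 s; 88,200 × 1,680 × 3 × 2 = 889,056,000 bytes.
Track D: 31 minutes 4 seconds = 1,864 s; 16,000 × 1,864 × 2 × 8 = 477,184,000 bytes.
Total = 5,945,764,000 bytes = 5.54 GiB.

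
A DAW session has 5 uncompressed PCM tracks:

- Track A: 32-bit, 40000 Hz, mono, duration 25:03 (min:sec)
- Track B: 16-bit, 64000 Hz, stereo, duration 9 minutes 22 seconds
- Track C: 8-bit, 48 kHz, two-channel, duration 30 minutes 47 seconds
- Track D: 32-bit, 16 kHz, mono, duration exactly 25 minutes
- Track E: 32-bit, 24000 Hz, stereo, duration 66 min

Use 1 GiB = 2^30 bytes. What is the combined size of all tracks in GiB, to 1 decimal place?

Track A: 25:03 (min:sec) = 1,503 s; 40,000 × 1,503 × 4 × 1 = 240,480,000 bytes.
Track B: 9 minutes 22 seconds = 562 s; 64,000 × 562 × 2 × 2 = 143,872,000 bytes.
Track C: 30 minutes 47 seconds = 1,847 s; 48,000 × 1,847 × 1 × 2 = 177,312,000 bytes.
Track D: exactly 25 minutes = 1,500 s; 16,000 × 1,500 × 4 × 1 = 96,000,000 bytes.
Track E: 66 min = 3,960 s; 24,000 × 3,960 × 4 × 2 = 760,320,000 bytes.
Total = 1,417,984,000 bytes = 1.3 GiB.

1.3 GiB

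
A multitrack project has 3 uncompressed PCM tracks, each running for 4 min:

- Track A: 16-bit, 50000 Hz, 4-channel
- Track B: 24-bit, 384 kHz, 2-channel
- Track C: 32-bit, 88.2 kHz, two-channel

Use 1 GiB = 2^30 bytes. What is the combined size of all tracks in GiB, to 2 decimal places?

4 min = 240 s.
Track A: 50,000 × 240 × 2 × 4 = 96,000,000 bytes.
Track B: 384,000 × 240 × 3 × 2 = 552,960,000 bytes.
Track C: 88,200 × 240 × 4 × 2 = 169,344,000 bytes.
Total = 818,304,000 bytes = 0.76 GiB.

0.76 GiB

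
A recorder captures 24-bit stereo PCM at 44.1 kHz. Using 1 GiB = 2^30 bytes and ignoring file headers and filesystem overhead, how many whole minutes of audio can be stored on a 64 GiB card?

4,328 minutes

Uncompressed byte rate = 44,100 × 3 × 2 = 264,600 bytes/s.
Capacity = 64 × 1,073,741,824 = 68,719,476,736 bytes.
68,719,476,736 / 264,600 ≈ 259710.8 s → 4,328 minutes.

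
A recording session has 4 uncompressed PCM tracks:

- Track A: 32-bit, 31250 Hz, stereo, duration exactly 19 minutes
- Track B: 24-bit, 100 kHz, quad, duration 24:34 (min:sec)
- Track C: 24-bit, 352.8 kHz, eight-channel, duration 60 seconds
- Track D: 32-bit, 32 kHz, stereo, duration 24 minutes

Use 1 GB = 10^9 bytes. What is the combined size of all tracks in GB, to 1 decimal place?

2.9 GB

Track A: exactly 19 minutes = 1,140 s; 31,250 × 1,140 × 4 × 2 = 285,000,000 bytes.
Track B: 24:34 (min:sec) = 1,474 s; 100,000 × 1,474 × 3 × 4 = 1,768,800,000 bytes.
Track C: 352,800 × 60 × 3 × 8 = 508,032,000 bytes.
Track D: 24 minutes = 1,440 s; 32,000 × 1,440 × 4 × 2 = 368,640,000 bytes.
Total = 2,930,472,000 bytes = 2.9 GB.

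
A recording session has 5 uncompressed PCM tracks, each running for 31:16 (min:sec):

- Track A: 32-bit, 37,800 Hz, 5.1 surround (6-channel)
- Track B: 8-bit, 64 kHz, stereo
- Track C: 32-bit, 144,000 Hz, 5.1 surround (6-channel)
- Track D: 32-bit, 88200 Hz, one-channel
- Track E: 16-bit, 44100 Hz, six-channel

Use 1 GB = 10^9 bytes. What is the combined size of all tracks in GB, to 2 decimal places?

31:16 (min:sec) = 1,876 s.
Track A: 37,800 × 1,876 × 4 × 6 = 1,701,907,200 bytes.
Track B: 64,000 × 1,876 × 1 × 2 = 240,128,000 bytes.
Track C: 144,000 × 1,876 × 4 × 6 = 6,483,456,000 bytes.
Track D: 88,200 × 1,876 × 4 × 1 = 661,852,800 bytes.
Track E: 44,100 × 1,876 × 2 × 6 = 992,779,200 bytes.
Total = 10,080,123,200 bytes = 10.08 GB.

10.08 GB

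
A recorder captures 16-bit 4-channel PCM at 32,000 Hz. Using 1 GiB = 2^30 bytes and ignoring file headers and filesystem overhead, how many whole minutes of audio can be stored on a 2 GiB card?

Uncompressed byte rate = 32,000 × 2 × 4 = 256,000 bytes/s.
Capacity = 2 × 1,073,741,824 = 2,147,483,648 bytes.
2,147,483,648 / 256,000 ≈ 8388.61 s → 139 minutes.

139 minutes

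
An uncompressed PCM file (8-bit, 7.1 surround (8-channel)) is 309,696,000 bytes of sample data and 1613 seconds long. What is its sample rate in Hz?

Bytes = sample_rate × seconds × bytes_per_sample × channels.
sample_rate = 309,696,000 / (1,613 × 1 × 8) = 309,696,000 / 12,904 = 24,000 Hz.

24,000 Hz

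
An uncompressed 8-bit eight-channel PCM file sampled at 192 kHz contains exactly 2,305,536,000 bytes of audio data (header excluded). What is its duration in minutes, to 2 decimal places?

Byte rate = 192,000 × 1 × 8 = 1,536,000 bytes/s.
Duration = 2,305,536,000 / 1,536,000 = 1,501 s.
1,501 s / 60 = 25.02 minutes.

25.02 minutes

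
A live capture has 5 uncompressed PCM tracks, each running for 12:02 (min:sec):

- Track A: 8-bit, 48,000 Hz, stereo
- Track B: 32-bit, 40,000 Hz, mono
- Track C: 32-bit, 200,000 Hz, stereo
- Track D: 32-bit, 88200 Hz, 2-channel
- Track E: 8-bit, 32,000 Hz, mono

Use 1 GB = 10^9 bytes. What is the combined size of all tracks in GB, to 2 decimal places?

12:02 (min:sec) = 722 s.
Track A: 48,000 × 722 × 1 × 2 = 69,312,000 bytes.
Track B: 40,000 × 722 × 4 × 1 = 115,520,000 bytes.
Track C: 200,000 × 722 × 4 × 2 = 1,155,200,000 bytes.
Track D: 88,200 × 722 × 4 × 2 = 509,443,200 bytes.
Track E: 32,000 × 722 × 1 × 1 = 23,104,000 bytes.
Total = 1,872,579,200 bytes = 1.87 GB.

1.87 GB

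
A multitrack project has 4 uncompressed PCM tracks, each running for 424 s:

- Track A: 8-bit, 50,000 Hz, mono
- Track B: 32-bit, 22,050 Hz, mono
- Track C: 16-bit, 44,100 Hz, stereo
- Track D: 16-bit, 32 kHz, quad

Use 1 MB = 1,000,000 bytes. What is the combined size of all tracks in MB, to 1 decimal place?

Track A: 50,000 × 424 × 1 × 1 = 21,200,000 bytes.
Track B: 22,050 × 424 × 4 × 1 = 37,396,800 bytes.
Track C: 44,100 × 424 × 2 × 2 = 74,793,600 bytes.
Track D: 32,000 × 424 × 2 × 4 = 108,544,000 bytes.
Total = 241,934,400 bytes = 241.9 MB.

241.9 MB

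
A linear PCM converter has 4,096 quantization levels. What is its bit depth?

log2(4,096) = 12.

12 bits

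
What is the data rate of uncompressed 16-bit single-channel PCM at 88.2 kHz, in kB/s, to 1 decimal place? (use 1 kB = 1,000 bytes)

Bit rate = 88,200 × 16 × 1 = 1,411,200 bits/s.
1,411,200 / 8 = 176,400 B/s = 176.4 kB/s.

176.4 kB/s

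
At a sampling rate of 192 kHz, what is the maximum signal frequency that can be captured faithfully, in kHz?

Nyquist frequency = sample rate / 2 = 192,000 / 2 = 96 kHz.

96 kHz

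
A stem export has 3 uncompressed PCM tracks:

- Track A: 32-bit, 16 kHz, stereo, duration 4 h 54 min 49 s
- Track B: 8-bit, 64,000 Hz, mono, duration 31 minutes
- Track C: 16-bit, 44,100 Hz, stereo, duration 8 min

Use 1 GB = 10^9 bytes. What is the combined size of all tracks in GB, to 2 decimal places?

2.47 GB

Track A: 4 h 54 min 49 s = 17,689 s; 16,000 × 17,689 × 4 × 2 = 2,264,192,000 bytes.
Track B: 31 minutes = 1,860 s; 64,000 × 1,860 × 1 × 1 = 119,040,000 bytes.
Track C: 8 min = 480 s; 44,100 × 480 × 2 × 2 = 84,672,000 bytes.
Total = 2,467,904,000 bytes = 2.47 GB.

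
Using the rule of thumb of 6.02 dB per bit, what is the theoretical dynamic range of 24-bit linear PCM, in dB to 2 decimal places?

24 × 6.02 = 144.48 dB.

144.48 dB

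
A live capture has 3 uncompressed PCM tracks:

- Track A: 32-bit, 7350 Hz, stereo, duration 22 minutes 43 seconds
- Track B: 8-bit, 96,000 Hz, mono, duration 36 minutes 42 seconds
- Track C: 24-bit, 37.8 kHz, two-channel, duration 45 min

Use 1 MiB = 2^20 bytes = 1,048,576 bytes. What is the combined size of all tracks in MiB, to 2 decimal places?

862.02 MiB

Track A: 22 minutes 43 seconds = 1,363 s; 7,350 × 1,363 × 4 × 2 = 80,144,400 bytes.
Track B: 36 minutes 42 seconds = 2,202 s; 96,000 × 2,202 × 1 × 1 = 211,392,000 bytes.
Track C: 45 min = 2,700 s; 37,800 × 2,700 × 3 × 2 = 612,360,000 bytes.
Total = 903,896,400 bytes = 862.02 MiB.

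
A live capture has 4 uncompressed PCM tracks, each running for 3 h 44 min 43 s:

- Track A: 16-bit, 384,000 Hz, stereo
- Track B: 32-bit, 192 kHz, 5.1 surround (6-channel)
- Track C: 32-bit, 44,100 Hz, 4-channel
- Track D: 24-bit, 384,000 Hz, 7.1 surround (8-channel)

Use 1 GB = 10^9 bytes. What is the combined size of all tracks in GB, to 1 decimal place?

3 h 44 min 43 s = 13,483 s.
Track A: 384,000 × 13,483 × 2 × 2 = 20,709,888,000 bytes.
Track B: 192,000 × 13,483 × 4 × 6 = 62,129,664,000 bytes.
Track C: 44,100 × 13,483 × 4 × 4 = 9,513,604,800 bytes.
Track D: 384,000 × 13,483 × 3 × 8 = 124,259,328,000 bytes.
Total = 216,612,484,800 bytes = 216.6 GB.

216.6 GB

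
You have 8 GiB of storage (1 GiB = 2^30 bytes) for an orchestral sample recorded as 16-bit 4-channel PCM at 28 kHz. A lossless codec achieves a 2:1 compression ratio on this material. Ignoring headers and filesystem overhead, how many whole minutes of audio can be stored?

1,278 minutes

Uncompressed byte rate = 28,000 × 2 × 4 = 224,000 bytes/s.
After 2:1 compression, effective rate ≈ 112000 bytes/s.
Capacity = 8 × 1,073,741,824 = 8,589,934,592 bytes.
8,589,934,592 / effective rate ≈ 76695.84 s → 1,278 minutes.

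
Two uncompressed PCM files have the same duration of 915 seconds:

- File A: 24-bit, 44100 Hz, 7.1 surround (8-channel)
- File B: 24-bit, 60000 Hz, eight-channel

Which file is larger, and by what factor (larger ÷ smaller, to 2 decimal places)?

File A: 44,100 × 3 × 8 = 1,058,400 bytes/s.
File B: 60,000 × 3 × 8 = 1,440,000 bytes/s.
File B is larger; ratio = 1,317,600,000 / 968,436,000 = 1.36.

File B, by a factor of 1.36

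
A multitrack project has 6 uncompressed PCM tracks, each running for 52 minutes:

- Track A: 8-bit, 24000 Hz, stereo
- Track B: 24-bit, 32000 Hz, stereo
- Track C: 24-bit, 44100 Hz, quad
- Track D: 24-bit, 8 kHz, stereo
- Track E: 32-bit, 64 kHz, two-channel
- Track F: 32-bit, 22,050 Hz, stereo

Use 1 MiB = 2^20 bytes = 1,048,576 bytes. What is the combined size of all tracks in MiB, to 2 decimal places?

52 minutes = 3,120 s.
Track A: 24,000 × 3,120 × 1 × 2 = 149,760,000 bytes.
Track B: 32,000 × 3,120 × 3 × 2 = 599,040,000 bytes.
Track C: 44,100 × 3,120 × 3 × 4 = 1,651,104,000 bytes.
Track D: 8,000 × 3,120 × 3 × 2 = 149,760,000 bytes.
Track E: 64,000 × 3,120 × 4 × 2 = 1,597,440,000 bytes.
Track F: 22,050 × 3,120 × 4 × 2 = 550,368,000 bytes.
Total = 4,697,472,000 bytes = 4479.86 MiB.

4479.86 MiB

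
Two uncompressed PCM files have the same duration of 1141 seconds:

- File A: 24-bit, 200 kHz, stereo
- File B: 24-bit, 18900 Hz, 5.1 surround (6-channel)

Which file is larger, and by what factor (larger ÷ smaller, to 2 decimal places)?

File A: 200,000 × 3 × 2 = 1,200,000 bytes/s.
File B: 18,900 × 3 × 6 = 340,200 bytes/s.
File A is larger; ratio = 1,369,200,000 / 388,168,200 = 3.53.

File A, by a factor of 3.53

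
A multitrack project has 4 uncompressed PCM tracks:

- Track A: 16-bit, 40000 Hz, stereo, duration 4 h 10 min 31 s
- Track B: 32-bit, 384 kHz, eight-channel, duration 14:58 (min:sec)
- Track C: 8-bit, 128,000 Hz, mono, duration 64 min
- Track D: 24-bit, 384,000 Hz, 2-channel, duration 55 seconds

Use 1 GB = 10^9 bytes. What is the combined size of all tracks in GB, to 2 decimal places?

Track A: 4 h 10 min 31 s = 15,031 s; 40,000 × 15,031 × 2 × 2 = 2,404,960,000 bytes.
Track B: 14:58 (min:sec) = 898 s; 384,000 × 898 × 4 × 8 = 11,034,624,000 bytes.
Track C: 64 min = 3,840 s; 128,000 × 3,840 × 1 × 1 = 491,520,000 bytes.
Track D: 384,000 × 55 × 3 × 2 = 126,720,000 bytes.
Total = 14,057,824,000 bytes = 14.06 GB.

14.06 GB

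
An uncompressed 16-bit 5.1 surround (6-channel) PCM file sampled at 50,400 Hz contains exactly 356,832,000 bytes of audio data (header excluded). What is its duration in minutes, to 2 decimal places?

Byte rate = 50,400 × 2 × 6 = 604,800 bytes/s.
Duration = 356,832,000 / 604,800 = 590 s.
590 s / 60 = 9.83 minutes.

9.83 minutes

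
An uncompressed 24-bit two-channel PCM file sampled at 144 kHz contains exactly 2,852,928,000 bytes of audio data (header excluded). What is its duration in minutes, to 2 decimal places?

Byte rate = 144,000 × 3 × 2 = 864,000 bytes/s.
Duration = 2,852,928,000 / 864,000 = 3,302 s.
3,302 s / 60 = 55.03 minutes.

55.03 minutes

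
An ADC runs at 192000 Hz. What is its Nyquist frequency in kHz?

96 kHz

Nyquist frequency = sample rate / 2 = 192,000 / 2 = 96 kHz.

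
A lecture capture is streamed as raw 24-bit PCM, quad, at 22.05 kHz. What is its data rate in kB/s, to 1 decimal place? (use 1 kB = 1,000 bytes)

Bit rate = 22,050 × 24 × 4 = 2,116,800 bits/s.
2,116,800 / 8 = 264,600 B/s = 264.6 kB/s.

264.6 kB/s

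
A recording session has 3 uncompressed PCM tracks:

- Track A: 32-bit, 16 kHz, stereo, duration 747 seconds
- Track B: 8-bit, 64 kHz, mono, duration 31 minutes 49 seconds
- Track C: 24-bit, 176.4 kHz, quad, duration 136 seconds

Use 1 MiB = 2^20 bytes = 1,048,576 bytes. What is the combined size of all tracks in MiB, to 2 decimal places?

482.25 MiB

Track A: 16,000 × 747 × 4 × 2 = 95,616,000 bytes.
Track B: 31 minutes 49 seconds = 1,909 s; 64,000 × 1,909 × 1 × 1 = 122,176,000 bytes.
Track C: 176,400 × 136 × 3 × 4 = 287,884,800 bytes.
Total = 505,676,800 bytes = 482.25 MiB.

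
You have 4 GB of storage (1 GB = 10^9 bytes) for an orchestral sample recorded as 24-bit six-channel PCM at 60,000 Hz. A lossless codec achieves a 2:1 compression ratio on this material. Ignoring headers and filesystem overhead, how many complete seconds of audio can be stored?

7,407 seconds

Uncompressed byte rate = 60,000 × 3 × 6 = 1,080,000 bytes/s.
After 2:1 compression, effective rate ≈ 540000 bytes/s.
Capacity = 4 × 1,000,000,000 = 4,000,000,000 bytes.
4,000,000,000 / effective rate ≈ 7407.41 s → 7,407 seconds.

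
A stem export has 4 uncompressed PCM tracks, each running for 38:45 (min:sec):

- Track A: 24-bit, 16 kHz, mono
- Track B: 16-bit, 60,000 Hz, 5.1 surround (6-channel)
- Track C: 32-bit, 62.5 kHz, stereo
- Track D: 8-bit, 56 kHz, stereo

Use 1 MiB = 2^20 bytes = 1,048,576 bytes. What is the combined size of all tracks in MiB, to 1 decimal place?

3059.9 MiB

38:45 (min:sec) = 2,325 s.
Track A: 16,000 × 2,325 × 3 × 1 = 111,600,000 bytes.
Track B: 60,000 × 2,325 × 2 × 6 = 1,674,000,000 bytes.
Track C: 62,500 × 2,325 × 4 × 2 = 1,162,500,000 bytes.
Track D: 56,000 × 2,325 × 1 × 2 = 260,400,000 bytes.
Total = 3,208,500,000 bytes = 3059.9 MiB.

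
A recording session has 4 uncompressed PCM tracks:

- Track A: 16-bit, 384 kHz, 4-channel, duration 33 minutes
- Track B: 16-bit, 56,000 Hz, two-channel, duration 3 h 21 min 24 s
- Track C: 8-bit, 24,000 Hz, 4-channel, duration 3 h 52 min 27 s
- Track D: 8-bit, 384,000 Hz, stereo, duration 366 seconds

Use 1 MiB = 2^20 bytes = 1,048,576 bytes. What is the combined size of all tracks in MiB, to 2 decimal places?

9927.15 MiB

Track A: 33 minutes = 1,980 s; 384,000 × 1,980 × 2 × 4 = 6,082,560,000 bytes.
Track B: 3 h 21 min 24 s = 12,084 s; 56,000 × 12,084 × 2 × 2 = 2,706,816,000 bytes.
Track C: 3 h 52 min 27 s = 13,947 s; 24,000 × 13,947 × 1 × 4 = 1,338,912,000 bytes.
Track D: 384,000 × 366 × 1 × 2 = 281,088,000 bytes.
Total = 10,409,376,000 bytes = 9927.15 MiB.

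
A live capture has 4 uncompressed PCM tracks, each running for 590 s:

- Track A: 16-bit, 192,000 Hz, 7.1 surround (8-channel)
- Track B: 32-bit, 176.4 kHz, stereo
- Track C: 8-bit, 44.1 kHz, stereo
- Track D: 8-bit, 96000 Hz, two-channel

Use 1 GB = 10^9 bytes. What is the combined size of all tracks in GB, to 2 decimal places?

2.81 GB

Track A: 192,000 × 590 × 2 × 8 = 1,812,480,000 bytes.
Track B: 176,400 × 590 × 4 × 2 = 832,608,000 bytes.
Track C: 44,100 × 590 × 1 × 2 = 52,038,000 bytes.
Track D: 96,000 × 590 × 1 × 2 = 113,280,000 bytes.
Total = 2,810,406,000 bytes = 2.81 GB.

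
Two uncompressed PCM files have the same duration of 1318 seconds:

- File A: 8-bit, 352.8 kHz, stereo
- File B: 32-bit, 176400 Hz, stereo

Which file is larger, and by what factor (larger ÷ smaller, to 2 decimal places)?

File A: 352,800 × 1 × 2 = 705,600 bytes/s.
File B: 176,400 × 4 × 2 = 1,411,200 bytes/s.
File B is larger; ratio = 1,859,961,600 / 929,980,800 = 2.00.

File B, by a factor of 2.00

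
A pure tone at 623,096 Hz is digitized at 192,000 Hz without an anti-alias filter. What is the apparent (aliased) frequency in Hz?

47,096 Hz

Nyquist = 192,000/2 = 96,000 Hz; 623,096 Hz exceeds it.
Alias = |623,096 − 3×192,000| = |623,096 − 576,000| = 47,096 Hz.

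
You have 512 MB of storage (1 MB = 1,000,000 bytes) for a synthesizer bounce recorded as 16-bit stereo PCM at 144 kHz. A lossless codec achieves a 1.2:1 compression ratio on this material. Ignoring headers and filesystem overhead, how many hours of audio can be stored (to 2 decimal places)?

0.30 hours

Uncompressed byte rate = 144,000 × 2 × 2 = 576,000 bytes/s.
After 1.2:1 compression, effective rate ≈ 480000 bytes/s.
Capacity = 512 × 1,000,000 = 512,000,000 bytes.
512,000,000 / effective rate ≈ 1066.67 s → 0.30 hours.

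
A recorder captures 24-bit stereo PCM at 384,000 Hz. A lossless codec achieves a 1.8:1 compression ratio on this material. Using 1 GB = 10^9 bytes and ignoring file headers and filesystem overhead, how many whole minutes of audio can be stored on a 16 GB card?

208 minutes

Uncompressed byte rate = 384,000 × 3 × 2 = 2,304,000 bytes/s.
After 1.8:1 compression, effective rate ≈ 1280000 bytes/s.
Capacity = 16 × 1,000,000,000 = 16,000,000,000 bytes.
16,000,000,000 / effective rate ≈ 12500 s → 208 minutes.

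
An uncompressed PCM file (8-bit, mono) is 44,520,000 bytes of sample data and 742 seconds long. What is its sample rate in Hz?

Bytes = sample_rate × seconds × bytes_per_sample × channels.
sample_rate = 44,520,000 / (742 × 1 × 1) = 44,520,000 / 742 = 60,000 Hz.

60,000 Hz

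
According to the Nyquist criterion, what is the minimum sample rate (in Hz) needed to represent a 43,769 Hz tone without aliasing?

Minimum sample rate = 2 × 43,769 Hz = 87,538 Hz.

87,538 Hz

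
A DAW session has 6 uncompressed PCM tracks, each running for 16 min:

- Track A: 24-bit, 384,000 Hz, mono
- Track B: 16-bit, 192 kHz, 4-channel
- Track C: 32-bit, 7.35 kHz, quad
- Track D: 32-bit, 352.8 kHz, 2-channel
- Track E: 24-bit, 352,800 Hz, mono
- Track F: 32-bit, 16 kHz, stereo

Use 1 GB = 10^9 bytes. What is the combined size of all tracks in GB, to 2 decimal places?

6.54 GB

16 min = 960 s.
Track A: 384,000 × 960 × 3 × 1 = 1,105,920,000 bytes.
Track B: 192,000 × 960 × 2 × 4 = 1,474,560,000 bytes.
Track C: 7,350 × 960 × 4 × 4 = 112,896,000 bytes.
Track D: 352,800 × 960 × 4 × 2 = 2,709,504,000 bytes.
Track E: 352,800 × 960 × 3 × 1 = 1,016,064,000 bytes.
Track F: 16,000 × 960 × 4 × 2 = 122,880,000 bytes.
Total = 6,541,824,000 bytes = 6.54 GB.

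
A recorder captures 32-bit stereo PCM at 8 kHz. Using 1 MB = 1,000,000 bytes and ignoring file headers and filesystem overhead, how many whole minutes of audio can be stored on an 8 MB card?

Uncompressed byte rate = 8,000 × 4 × 2 = 64,000 bytes/s.
Capacity = 8 × 1,000,000 = 8,000,000 bytes.
8,000,000 / 64,000 ≈ 125 s → 2 minutes.

2 minutes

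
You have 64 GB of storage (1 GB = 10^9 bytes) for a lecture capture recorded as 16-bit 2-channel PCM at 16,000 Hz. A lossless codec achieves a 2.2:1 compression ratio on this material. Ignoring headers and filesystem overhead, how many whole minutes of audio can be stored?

36,666 minutes

Uncompressed byte rate = 16,000 × 2 × 2 = 64,000 bytes/s.
After 2.2:1 compression, effective rate ≈ 29090.91 bytes/s.
Capacity = 64 × 1,000,000,000 = 64,000,000,000 bytes.
64,000,000,000 / effective rate ≈ 2200000 s → 36,666 minutes.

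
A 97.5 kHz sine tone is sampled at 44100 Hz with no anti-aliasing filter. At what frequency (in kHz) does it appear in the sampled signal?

9.3 kHz

Nyquist = 44,100/2 = 22,050 Hz; 97,500 Hz exceeds it.
Alias = |97,500 − 2×44,100| = |97,500 − 88,200| = 9,300 Hz = 9.3 kHz.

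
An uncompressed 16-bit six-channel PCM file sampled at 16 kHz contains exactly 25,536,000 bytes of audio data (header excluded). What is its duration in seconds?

133 seconds

Byte rate = 16,000 × 2 × 6 = 192,000 bytes/s.
Duration = 25,536,000 / 192,000 = 133 s.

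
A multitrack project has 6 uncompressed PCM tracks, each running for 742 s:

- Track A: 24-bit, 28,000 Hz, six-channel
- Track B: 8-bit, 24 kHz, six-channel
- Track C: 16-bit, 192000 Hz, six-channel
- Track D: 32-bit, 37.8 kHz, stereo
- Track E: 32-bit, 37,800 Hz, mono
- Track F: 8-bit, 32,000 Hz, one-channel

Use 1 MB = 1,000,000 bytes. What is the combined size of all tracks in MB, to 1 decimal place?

2550.7 MB

Track A: 28,000 × 742 × 3 × 6 = 373,968,000 bytes.
Track B: 24,000 × 742 × 1 × 6 = 106,848,000 bytes.
Track C: 192,000 × 742 × 2 × 6 = 1,709,568,000 bytes.
Track D: 37,800 × 742 × 4 × 2 = 224,380,800 bytes.
Track E: 37,800 × 742 × 4 × 1 = 112,190,400 bytes.
Track F: 32,000 × 742 × 1 × 1 = 23,744,000 bytes.
Total = 2,550,699,200 bytes = 2550.7 MB.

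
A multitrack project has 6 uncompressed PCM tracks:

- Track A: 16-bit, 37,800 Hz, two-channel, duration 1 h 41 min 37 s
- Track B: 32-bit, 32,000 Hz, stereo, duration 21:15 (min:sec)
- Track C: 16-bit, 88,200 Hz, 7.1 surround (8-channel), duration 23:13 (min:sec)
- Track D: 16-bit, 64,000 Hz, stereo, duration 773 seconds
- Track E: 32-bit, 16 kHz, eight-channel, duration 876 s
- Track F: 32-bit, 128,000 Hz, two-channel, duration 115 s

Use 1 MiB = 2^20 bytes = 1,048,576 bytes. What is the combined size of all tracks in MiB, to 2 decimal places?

3793.93 MiB

Track A: 1 h 41 min 37 s = 6,097 s; 37,800 × 6,097 × 2 × 2 = 921,866,400 bytes.
Track B: 21:15 (min:sec) = 1,275 s; 32,000 × 1,275 × 4 × 2 = 326,400,000 bytes.
Track C: 23:13 (min:sec) = 1,393 s; 88,200 × 1,393 × 2 × 8 = 1,965,801,600 bytes.
Track D: 64,000 × 773 × 2 × 2 = 197,888,000 bytes.
Track E: 16,000 × 876 × 4 × 8 = 448,512,000 bytes.
Track F: 128,000 × 115 × 4 × 2 = 117,760,000 bytes.
Total = 3,978,228,000 bytes = 3793.93 MiB.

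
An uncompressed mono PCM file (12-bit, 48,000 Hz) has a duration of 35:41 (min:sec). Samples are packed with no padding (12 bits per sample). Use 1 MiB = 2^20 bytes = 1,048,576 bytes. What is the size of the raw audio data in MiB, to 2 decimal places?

147.01 MiB

Duration = 35:41 (min:sec) = 2,141 s.
Bits = 48,000 × 2,141 × 12 × 1 = 1,233,216,000 bits = 154,152,000 bytes.
154,152,000 / 1,048,576 = 147.01 MiB.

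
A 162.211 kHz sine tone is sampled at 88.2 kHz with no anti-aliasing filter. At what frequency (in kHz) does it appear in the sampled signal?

14.189 kHz

Nyquist = 88,200/2 = 44,100 Hz; 162,211 Hz exceeds it.
Alias = |162,211 − 2×88,200| = |162,211 − 176,400| = 14,189 Hz = 14.189 kHz.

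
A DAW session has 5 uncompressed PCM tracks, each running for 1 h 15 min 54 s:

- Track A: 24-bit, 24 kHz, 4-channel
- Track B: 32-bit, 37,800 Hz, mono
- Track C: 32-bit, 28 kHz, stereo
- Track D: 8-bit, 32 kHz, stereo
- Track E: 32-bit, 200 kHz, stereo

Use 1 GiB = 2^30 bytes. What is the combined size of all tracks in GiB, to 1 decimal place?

9.9 GiB

1 h 15 min 54 s = 4,554 s.
Track A: 24,000 × 4,554 × 3 × 4 = 1,311,552,000 bytes.
Track B: 37,800 × 4,554 × 4 × 1 = 688,564,800 bytes.
Track C: 28,000 × 4,554 × 4 × 2 = 1,020,096,000 bytes.
Track D: 32,000 × 4,554 × 1 × 2 = 291,456,000 bytes.
Track E: 200,000 × 4,554 × 4 × 2 = 7,286,400,000 bytes.
Total = 10,598,068,800 bytes = 9.9 GiB.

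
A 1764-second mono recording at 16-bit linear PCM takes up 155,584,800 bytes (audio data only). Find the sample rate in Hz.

44,100 Hz

Bytes = sample_rate × seconds × bytes_per_sample × channels.
sample_rate = 155,584,800 / (1,764 × 2 × 1) = 155,584,800 / 3,528 = 44,100 Hz.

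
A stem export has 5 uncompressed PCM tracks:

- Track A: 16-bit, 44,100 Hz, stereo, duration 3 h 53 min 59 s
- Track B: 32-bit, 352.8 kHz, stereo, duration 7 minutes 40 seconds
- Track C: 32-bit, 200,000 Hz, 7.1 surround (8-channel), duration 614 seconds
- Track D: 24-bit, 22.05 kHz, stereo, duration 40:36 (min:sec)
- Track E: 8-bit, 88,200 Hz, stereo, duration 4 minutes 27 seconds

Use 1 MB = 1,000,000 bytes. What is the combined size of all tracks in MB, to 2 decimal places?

8073.77 MB

Track A: 3 h 53 min 59 s = 14,039 s; 44,100 × 14,039 × 2 × 2 = 2,476,479,600 bytes.
Track B: 7 minutes 40 seconds = 460 s; 352,800 × 460 × 4 × 2 = 1,298,304,000 bytes.
Track C: 200,000 × 614 × 4 × 8 = 3,929,600,000 bytes.
Track D: 40:36 (min:sec) = 2,436 s; 22,050 × 2,436 × 3 × 2 = 322,282,800 bytes.
Track E: 4 minutes 27 seconds = 267 s; 88,200 × 267 × 1 × 2 = 47,098,800 bytes.
Total = 8,073,765,200 bytes = 8073.77 MB.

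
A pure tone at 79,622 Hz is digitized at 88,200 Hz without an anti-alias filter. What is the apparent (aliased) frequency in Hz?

8,578 Hz

Nyquist = 88,200/2 = 44,100 Hz; 79,622 Hz exceeds it.
Alias = |79,622 − 1×88,200| = |79,622 − 88,200| = 8,578 Hz.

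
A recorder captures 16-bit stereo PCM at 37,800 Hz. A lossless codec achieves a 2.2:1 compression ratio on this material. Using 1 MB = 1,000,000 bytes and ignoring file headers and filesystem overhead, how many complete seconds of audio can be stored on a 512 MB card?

7,449 seconds

Uncompressed byte rate = 37,800 × 2 × 2 = 151,200 bytes/s.
After 2.2:1 compression, effective rate ≈ 68727.27 bytes/s.
Capacity = 512 × 1,000,000 = 512,000,000 bytes.
512,000,000 / effective rate ≈ 7449.74 s → 7,449 seconds.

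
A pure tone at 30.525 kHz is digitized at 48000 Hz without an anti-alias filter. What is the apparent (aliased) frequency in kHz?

17.475 kHz

Nyquist = 48,000/2 = 24,000 Hz; 30,525 Hz exceeds it.
Alias = |30,525 − 1×48,000| = |30,525 − 48,000| = 17,475 Hz = 17.475 kHz.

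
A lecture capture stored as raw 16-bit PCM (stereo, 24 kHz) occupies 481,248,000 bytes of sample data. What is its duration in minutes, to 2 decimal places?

Byte rate = 24,000 × 2 × 2 = 96,000 bytes/s.
Duration = 481,248,000 / 96,000 = 5,013 s.
5,013 s / 60 = 83.55 minutes.

83.55 minutes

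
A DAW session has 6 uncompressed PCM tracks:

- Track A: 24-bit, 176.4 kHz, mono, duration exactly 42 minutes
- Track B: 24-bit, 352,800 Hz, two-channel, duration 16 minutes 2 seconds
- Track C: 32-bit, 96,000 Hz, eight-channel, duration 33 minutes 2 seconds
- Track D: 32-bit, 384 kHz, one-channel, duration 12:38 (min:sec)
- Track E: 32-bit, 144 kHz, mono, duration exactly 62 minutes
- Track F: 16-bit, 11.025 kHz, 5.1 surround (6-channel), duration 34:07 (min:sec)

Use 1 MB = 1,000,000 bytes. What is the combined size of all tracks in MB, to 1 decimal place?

13036.5 MB

Track A: exactly 42 minutes = 2,520 s; 176,400 × 2,520 × 3 × 1 = 1,333,584,000 bytes.
Track B: 16 minutes 2 seconds = 962 s; 352,800 × 962 × 3 × 2 = 2,036,361,600 bytes.
Track C: 33 minutes 2 seconds = 1,982 s; 96,000 × 1,982 × 4 × 8 = 6,088,704,000 bytes.
Track D: 12:38 (min:sec) = 758 s; 384,000 × 758 × 4 × 1 = 1,164,288,000 bytes.
Track E: exactly 62 minutes = 3,720 s; 144,000 × 3,720 × 4 × 1 = 2,142,720,000 bytes.
Track F: 34:07 (min:sec) = 2,047 s; 11,025 × 2,047 × 2 × 6 = 270,818,100 bytes.
Total = 13,036,475,700 bytes = 13036.5 MB.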